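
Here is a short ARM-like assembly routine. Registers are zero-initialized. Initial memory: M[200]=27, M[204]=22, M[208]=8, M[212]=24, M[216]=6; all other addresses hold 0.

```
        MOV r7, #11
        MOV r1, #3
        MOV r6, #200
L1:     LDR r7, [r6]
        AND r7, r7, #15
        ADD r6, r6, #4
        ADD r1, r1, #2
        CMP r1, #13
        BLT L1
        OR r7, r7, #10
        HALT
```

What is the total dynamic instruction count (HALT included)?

MOV r7, #11 → r7=11
MOV r1, #3 → r1=3
MOV r6, #200 → r6=200
LDR r7, [r6] → r7=M[200]=27
AND r7, r7, #15 → r7=27&15=11
ADD r6, r6, #4 → r6=200+4=204
ADD r1, r1, #2 → r1=3+2=5
CMP r1, #13  (cmp 5,13)
BLT L1: taken
LDR r7, [r6] → r7=M[204]=22
AND r7, r7, #15 → r7=22&15=6
ADD r6, r6, #4 → r6=204+4=208
ADD r1, r1, #2 → r1=5+2=7
CMP r1, #13  (cmp 7,13)
BLT L1: taken
LDR r7, [r6] → r7=M[208]=8
AND r7, r7, #15 → r7=8&15=8
ADD r6, r6, #4 → r6=208+4=212
ADD r1, r1, #2 → r1=7+2=9
CMP r1, #13  (cmp 9,13)
BLT L1: taken
LDR r7, [r6] → r7=M[212]=24
AND r7, r7, #15 → r7=24&15=8
ADD r6, r6, #4 → r6=212+4=216
ADD r1, r1, #2 → r1=9+2=11
CMP r1, #13  (cmp 11,13)
BLT L1: taken
LDR r7, [r6] → r7=M[216]=6
AND r7, r7, #15 → r7=6&15=6
ADD r6, r6, #4 → r6=216+4=220
ADD r1, r1, #2 → r1=11+2=13
CMP r1, #13  (cmp 13,13)
BLT L1: not taken
OR r7, r7, #10 → r7=6|10=14
halt.
Total executed instructions: 35.

35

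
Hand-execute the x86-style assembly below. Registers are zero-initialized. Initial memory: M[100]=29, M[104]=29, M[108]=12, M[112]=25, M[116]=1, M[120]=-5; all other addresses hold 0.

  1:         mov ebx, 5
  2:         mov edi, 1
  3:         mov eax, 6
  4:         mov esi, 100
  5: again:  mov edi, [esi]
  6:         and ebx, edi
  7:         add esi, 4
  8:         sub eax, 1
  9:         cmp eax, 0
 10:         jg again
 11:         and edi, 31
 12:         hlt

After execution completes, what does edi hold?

27

ebx=5
edi=1
eax=6
esi=100
edi=M[100]=29
ebx=5&29=5
esi=100+4=104
eax=6-1=5
cmp eax, 0  (cmp 5,0)
jg again: taken
edi=M[104]=29
ebx=5&29=5
esi=104+4=108
eax=5-1=4
cmp eax, 0  (cmp 4,0)
jg again: taken
edi=M[108]=12
ebx=5&12=4
esi=108+4=112
eax=4-1=3
cmp eax, 0  (cmp 3,0)
jg again: taken
edi=M[112]=25
ebx=4&25=0
esi=112+4=116
eax=3-1=2
cmp eax, 0  (cmp 2,0)
jg again: taken
edi=M[116]=1
ebx=0&1=0
esi=116+4=120
eax=2-1=1
cmp eax, 0  (cmp 1,0)
jg again: taken
edi=M[120]=-5
ebx=0&(-5)=0
esi=120+4=124
eax=1-1=0
cmp eax, 0  (cmp 0,0)
jg again: not taken
edi=(-5)&31=27
halt.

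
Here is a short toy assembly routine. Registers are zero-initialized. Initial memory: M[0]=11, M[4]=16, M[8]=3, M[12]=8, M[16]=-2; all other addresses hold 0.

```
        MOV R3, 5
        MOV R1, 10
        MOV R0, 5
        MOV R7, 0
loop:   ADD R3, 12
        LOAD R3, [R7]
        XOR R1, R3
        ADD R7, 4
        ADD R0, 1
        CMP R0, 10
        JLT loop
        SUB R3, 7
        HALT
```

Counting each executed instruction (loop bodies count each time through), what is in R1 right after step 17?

MOV R3, 5 → R3=5
MOV R1, 10 → R1=10
MOV R0, 5 → R0=5
MOV R7, 0 → R7=0
ADD R3, 12 → R3=5+12=17
LOAD R3, [R7] → R3=M[0]=11
XOR R1, R3 → R1=10^11=1
ADD R7, 4 → R7=0+4=4
ADD R0, 1 → R0=5+1=6
CMP R0, 10  (cmp 6,10)
JLT loop: taken
ADD R3, 12 → R3=11+12=23
LOAD R3, [R7] → R3=M[4]=16
XOR R1, R3 → R1=1^16=17
ADD R7, 4 → R7=4+4=8
ADD R0, 1 → R0=6+1=7
CMP R0, 10  (cmp 7,10)
After step 17: R1 = 17.

17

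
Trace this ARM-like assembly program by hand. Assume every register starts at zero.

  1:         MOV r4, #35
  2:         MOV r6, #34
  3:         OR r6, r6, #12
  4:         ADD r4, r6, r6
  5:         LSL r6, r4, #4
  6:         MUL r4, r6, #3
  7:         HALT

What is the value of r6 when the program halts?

r4=35
r6=34
r6=34|12=46
r4=46+46=92
r6=92<<4=1472
r4=1472*3=4416
halt.

1472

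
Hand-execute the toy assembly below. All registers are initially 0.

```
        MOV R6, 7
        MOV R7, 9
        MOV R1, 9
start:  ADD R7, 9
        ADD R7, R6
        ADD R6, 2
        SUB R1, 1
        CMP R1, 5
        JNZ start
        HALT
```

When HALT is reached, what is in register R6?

R6=7
R7=9
R1=9
R7=9+9=18
R7=18+7=25
R6=7+2=9
R1=9-1=8
CMP R1, 5  (cmp 8,5)
JNZ start: taken
R7=25+9=34
R7=34+9=43
R6=9+2=11
R1=8-1=7
CMP R1, 5  (cmp 7,5)
JNZ start: taken
R7=43+9=52
R7=52+11=63
R6=11+2=13
R1=7-1=6
CMP R1, 5  (cmp 6,5)
JNZ start: taken
R7=63+9=72
R7=72+13=85
R6=13+2=15
R1=6-1=5
CMP R1, 5  (cmp 5,5)
JNZ start: not taken
halt.

15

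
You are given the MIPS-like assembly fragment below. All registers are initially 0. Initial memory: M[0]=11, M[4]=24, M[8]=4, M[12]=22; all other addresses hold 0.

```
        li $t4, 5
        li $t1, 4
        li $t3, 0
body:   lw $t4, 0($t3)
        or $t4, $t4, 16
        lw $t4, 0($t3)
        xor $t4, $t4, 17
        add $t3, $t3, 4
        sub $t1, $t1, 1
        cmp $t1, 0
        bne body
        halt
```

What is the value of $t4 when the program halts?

7

after li $t4, 5: $t4=5
after li $t1, 4: $t1=4
after li $t3, 0: $t3=0
after lw $t4, 0($t3): $t4=M[0]=11
after or $t4, $t4, 16: $t4=11|16=27
after lw $t4, 0($t3): $t4=M[0]=11
after xor $t4, $t4, 17: $t4=11^17=26
after add $t3, $t3, 4: $t3=0+4=4
after sub $t1, $t1, 1: $t1=4-1=3
cmp $t1, 0  (cmp 3,0)
bne body: taken
after lw $t4, 0($t3): $t4=M[4]=24
after or $t4, $t4, 16: $t4=24|16=24
after lw $t4, 0($t3): $t4=M[4]=24
after xor $t4, $t4, 17: $t4=24^17=9
after add $t3, $t3, 4: $t3=4+4=8
after sub $t1, $t1, 1: $t1=3-1=2
cmp $t1, 0  (cmp 2,0)
bne body: taken
after lw $t4, 0($t3): $t4=M[8]=4
after or $t4, $t4, 16: $t4=4|16=20
after lw $t4, 0($t3): $t4=M[8]=4
after xor $t4, $t4, 17: $t4=4^17=21
after add $t3, $t3, 4: $t3=8+4=12
after sub $t1, $t1, 1: $t1=2-1=1
cmp $t1, 0  (cmp 1,0)
bne body: taken
after lw $t4, 0($t3): $t4=M[12]=22
after or $t4, $t4, 16: $t4=22|16=22
after lw $t4, 0($t3): $t4=M[12]=22
after xor $t4, $t4, 17: $t4=22^17=7
after add $t3, $t3, 4: $t3=12+4=16
after sub $t1, $t1, 1: $t1=1-1=0
cmp $t1, 0  (cmp 0,0)
bne body: not taken
halt.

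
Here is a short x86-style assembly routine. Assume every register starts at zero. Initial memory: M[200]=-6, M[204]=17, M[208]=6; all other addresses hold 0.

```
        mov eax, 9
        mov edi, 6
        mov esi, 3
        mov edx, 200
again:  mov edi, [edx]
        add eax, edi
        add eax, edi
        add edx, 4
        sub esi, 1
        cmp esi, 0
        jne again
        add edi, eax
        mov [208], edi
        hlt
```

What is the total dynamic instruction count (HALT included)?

28

after mov eax, 9: eax=9
after mov edi, 6: edi=6
after mov esi, 3: esi=3
after mov edx, 200: edx=200
after mov edi, [edx]: edi=M[200]=-6
after add eax, edi: eax=9+(-6)=3
after add eax, edi: eax=3+(-6)=-3
after add edx, 4: edx=200+4=204
after sub esi, 1: esi=3-1=2
cmp esi, 0  (cmp 2,0)
jne again: taken
after mov edi, [edx]: edi=M[204]=17
after add eax, edi: eax=(-3)+17=14
after add eax, edi: eax=14+17=31
after add edx, 4: edx=204+4=208
after sub esi, 1: esi=2-1=1
cmp esi, 0  (cmp 1,0)
jne again: taken
after mov edi, [edx]: edi=M[208]=6
after add eax, edi: eax=31+6=37
after add eax, edi: eax=37+6=43
after add edx, 4: edx=208+4=212
after sub esi, 1: esi=1-1=0
cmp esi, 0  (cmp 0,0)
jne again: not taken
after add edi, eax: edi=6+43=49
mov [208], edi → M[208]=49
halt.
Total executed instructions: 28.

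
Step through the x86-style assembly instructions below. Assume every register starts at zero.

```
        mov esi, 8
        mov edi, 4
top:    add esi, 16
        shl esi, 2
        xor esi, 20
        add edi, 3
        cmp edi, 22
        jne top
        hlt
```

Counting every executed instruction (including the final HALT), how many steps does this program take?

after mov esi, 8: esi=8
after mov edi, 4: edi=4
after add esi, 16: esi=8+16=24
after shl esi, 2: esi=24<<2=96
after xor esi, 20: esi=96^20=116
after add edi, 3: edi=4+3=7
cmp edi, 22  (cmp 7,22)
jne top: taken
after add esi, 16: esi=116+16=132
after shl esi, 2: esi=132<<2=528
after xor esi, 20: esi=528^20=516
after add edi, 3: edi=7+3=10
cmp edi, 22  (cmp 10,22)
jne top: taken
after add esi, 16: esi=516+16=532
after shl esi, 2: esi=532<<2=2128
after xor esi, 20: esi=2128^20=2116
after add edi, 3: edi=10+3=13
cmp edi, 22  (cmp 13,22)
jne top: taken
after add esi, 16: esi=2116+16=2132
after shl esi, 2: esi=2132<<2=8528
after xor esi, 20: esi=8528^20=8516
after add edi, 3: edi=13+3=16
cmp edi, 22  (cmp 16,22)
jne top: taken
after add esi, 16: esi=8516+16=8532
after shl esi, 2: esi=8532<<2=34128
after xor esi, 20: esi=34128^20=34116
after add edi, 3: edi=16+3=19
cmp edi, 22  (cmp 19,22)
jne top: taken
after add esi, 16: esi=34116+16=34132
after shl esi, 2: esi=34132<<2=136528
after xor esi, 20: esi=136528^20=136516
after add edi, 3: edi=19+3=22
cmp edi, 22  (cmp 22,22)
jne top: not taken
halt.
Total executed instructions: 39.

39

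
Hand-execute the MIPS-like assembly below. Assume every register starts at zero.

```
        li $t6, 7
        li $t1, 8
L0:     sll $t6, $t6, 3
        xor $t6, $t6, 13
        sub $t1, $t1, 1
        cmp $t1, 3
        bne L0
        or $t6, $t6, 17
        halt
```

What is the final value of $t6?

after li $t6, 7: $t6=7
after li $t1, 8: $t1=8
after sll $t6, $t6, 3: $t6=7<<3=56
after xor $t6, $t6, 13: $t6=56^13=53
after sub $t1, $t1, 1: $t1=8-1=7
cmp $t1, 3  (cmp 7,3)
bne L0: taken
after sll $t6, $t6, 3: $t6=53<<3=424
after xor $t6, $t6, 13: $t6=424^13=421
after sub $t1, $t1, 1: $t1=7-1=6
cmp $t1, 3  (cmp 6,3)
bne L0: taken
after sll $t6, $t6, 3: $t6=421<<3=3368
after xor $t6, $t6, 13: $t6=3368^13=3365
after sub $t1, $t1, 1: $t1=6-1=5
cmp $t1, 3  (cmp 5,3)
bne L0: taken
after sll $t6, $t6, 3: $t6=3365<<3=26920
after xor $t6, $t6, 13: $t6=26920^13=26917
after sub $t1, $t1, 1: $t1=5-1=4
cmp $t1, 3  (cmp 4,3)
bne L0: taken
after sll $t6, $t6, 3: $t6=26917<<3=215336
after xor $t6, $t6, 13: $t6=215336^13=215333
after sub $t1, $t1, 1: $t1=4-1=3
cmp $t1, 3  (cmp 3,3)
bne L0: not taken
after or $t6, $t6, 17: $t6=215333|17=215349
halt.

215349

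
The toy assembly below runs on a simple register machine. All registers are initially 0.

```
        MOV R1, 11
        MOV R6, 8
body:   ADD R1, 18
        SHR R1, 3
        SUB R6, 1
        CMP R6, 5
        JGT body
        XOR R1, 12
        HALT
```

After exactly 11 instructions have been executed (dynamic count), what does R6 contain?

R1=11
R6=8
R1=11+18=29
R1=29>>3=3
R6=8-1=7
CMP R6, 5  (cmp 7,5)
JGT body: taken
R1=3+18=21
R1=21>>3=2
R6=7-1=6
CMP R6, 5  (cmp 6,5)
After step 11: R6 = 6.

6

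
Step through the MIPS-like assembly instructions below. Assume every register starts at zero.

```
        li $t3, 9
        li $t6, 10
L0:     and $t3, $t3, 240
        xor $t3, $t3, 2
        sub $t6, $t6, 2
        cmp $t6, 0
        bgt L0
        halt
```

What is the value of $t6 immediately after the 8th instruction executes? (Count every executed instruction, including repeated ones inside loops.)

li $t3, 9 → $t3=9
li $t6, 10 → $t6=10
and $t3, $t3, 240 → $t3=9&240=0
xor $t3, $t3, 2 → $t3=0^2=2
sub $t6, $t6, 2 → $t6=10-2=8
cmp $t6, 0  (cmp 8,0)
bgt L0: taken
and $t3, $t3, 240 → $t3=2&240=0
After step 8: $t6 = 8.

8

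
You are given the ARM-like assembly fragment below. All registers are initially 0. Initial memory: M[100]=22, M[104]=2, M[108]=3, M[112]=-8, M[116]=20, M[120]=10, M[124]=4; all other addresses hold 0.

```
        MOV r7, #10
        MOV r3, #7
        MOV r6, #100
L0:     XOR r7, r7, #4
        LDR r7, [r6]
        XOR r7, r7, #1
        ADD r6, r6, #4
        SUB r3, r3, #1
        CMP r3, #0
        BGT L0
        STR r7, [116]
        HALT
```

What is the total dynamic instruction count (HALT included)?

r7=10
r3=7
r6=100
r7=10^4=14
r7=M[100]=22
r7=22^1=23
r6=100+4=104
r3=7-1=6
CMP r3, #0  (cmp 6,0)
BGT L0: taken
r7=23^4=19
r7=M[104]=2
r7=2^1=3
r6=104+4=108
r3=6-1=5
CMP r3, #0  (cmp 5,0)
BGT L0: taken
r7=3^4=7
r7=M[108]=3
r7=3^1=2
r6=108+4=112
r3=5-1=4
CMP r3, #0  (cmp 4,0)
BGT L0: taken
r7=2^4=6
r7=M[112]=-8
r7=(-8)^1=-7
r6=112+4=116
r3=4-1=3
CMP r3, #0  (cmp 3,0)
BGT L0: taken
r7=(-7)^4=-3
r7=M[116]=20
r7=20^1=21
r6=116+4=120
r3=3-1=2
CMP r3, #0  (cmp 2,0)
BGT L0: taken
r7=21^4=17
r7=M[120]=10
r7=10^1=11
r6=120+4=124
r3=2-1=1
CMP r3, #0  (cmp 1,0)
BGT L0: taken
r7=11^4=15
r7=M[124]=4
r7=4^1=5
r6=124+4=128
r3=1-1=0
CMP r3, #0  (cmp 0,0)
BGT L0: not taken
STR r7, [116] → M[116]=5
halt.
Total executed instructions: 54.

54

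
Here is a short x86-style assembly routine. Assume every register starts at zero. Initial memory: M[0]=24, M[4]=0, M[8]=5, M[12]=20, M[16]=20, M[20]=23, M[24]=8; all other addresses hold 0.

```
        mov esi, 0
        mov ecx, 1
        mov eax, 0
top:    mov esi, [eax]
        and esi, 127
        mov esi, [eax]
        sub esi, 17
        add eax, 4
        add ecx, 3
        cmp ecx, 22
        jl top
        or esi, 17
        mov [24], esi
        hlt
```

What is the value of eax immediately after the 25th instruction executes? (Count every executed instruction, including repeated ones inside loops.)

esi=0
ecx=1
eax=0
esi=M[0]=24
esi=24&127=24
esi=M[0]=24
esi=24-17=7
eax=0+4=4
ecx=1+3=4
cmp ecx, 22  (cmp 4,22)
jl top: taken
esi=M[4]=0
esi=0&127=0
esi=M[4]=0
esi=0-17=-17
eax=4+4=8
ecx=4+3=7
cmp ecx, 22  (cmp 7,22)
jl top: taken
esi=M[8]=5
esi=5&127=5
esi=M[8]=5
esi=5-17=-12
eax=8+4=12
ecx=7+3=10
After step 25: eax = 12.

12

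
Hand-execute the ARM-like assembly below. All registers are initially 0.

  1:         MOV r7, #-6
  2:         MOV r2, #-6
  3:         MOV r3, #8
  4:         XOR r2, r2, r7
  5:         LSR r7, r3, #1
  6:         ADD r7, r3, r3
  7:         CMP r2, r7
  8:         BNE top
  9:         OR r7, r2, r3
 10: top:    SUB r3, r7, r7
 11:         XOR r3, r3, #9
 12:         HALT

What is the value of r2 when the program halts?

0

MOV r7, #-6 → r7=-6
MOV r2, #-6 → r2=-6
MOV r3, #8 → r3=8
XOR r2, r2, r7 → r2=(-6)^(-6)=0
LSR r7, r3, #1 → r7=8>>1=4
ADD r7, r3, r3 → r7=8+8=16
CMP r2, r7  (cmp 0,16)
BNE top: taken
SUB r3, r7, r7 → r3=16-16=0
XOR r3, r3, #9 → r3=0^9=9
halt.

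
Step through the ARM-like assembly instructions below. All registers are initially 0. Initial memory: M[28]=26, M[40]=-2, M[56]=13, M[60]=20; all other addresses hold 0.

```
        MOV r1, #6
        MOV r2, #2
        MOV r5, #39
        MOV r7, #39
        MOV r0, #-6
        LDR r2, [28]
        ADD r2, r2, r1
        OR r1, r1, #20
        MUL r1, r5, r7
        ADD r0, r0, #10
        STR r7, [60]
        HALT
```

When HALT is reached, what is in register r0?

after MOV r1, #6: r1=6
after MOV r2, #2: r2=2
after MOV r5, #39: r5=39
after MOV r7, #39: r7=39
after MOV r0, #-6: r0=-6
after LDR r2, [28]: r2=M[28]=26
after ADD r2, r2, r1: r2=26+6=32
after OR r1, r1, #20: r1=6|20=22
after MUL r1, r5, r7: r1=39*39=1521
after ADD r0, r0, #10: r0=(-6)+10=4
STR r7, [60] → M[60]=39
halt.

4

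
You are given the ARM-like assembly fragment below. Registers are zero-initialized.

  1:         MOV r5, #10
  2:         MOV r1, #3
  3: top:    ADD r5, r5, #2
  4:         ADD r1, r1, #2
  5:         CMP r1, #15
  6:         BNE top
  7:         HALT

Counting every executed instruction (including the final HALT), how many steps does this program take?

r5=10
r1=3
r5=10+2=12
r1=3+2=5
CMP r1, #15  (cmp 5,15)
BNE top: taken
r5=12+2=14
r1=5+2=7
CMP r1, #15  (cmp 7,15)
BNE top: taken
r5=14+2=16
r1=7+2=9
CMP r1, #15  (cmp 9,15)
BNE top: taken
r5=16+2=18
r1=9+2=11
CMP r1, #15  (cmp 11,15)
BNE top: taken
r5=18+2=20
r1=11+2=13
CMP r1, #15  (cmp 13,15)
BNE top: taken
r5=20+2=22
r1=13+2=15
CMP r1, #15  (cmp 15,15)
BNE top: not taken
halt.
Total executed instructions: 27.

27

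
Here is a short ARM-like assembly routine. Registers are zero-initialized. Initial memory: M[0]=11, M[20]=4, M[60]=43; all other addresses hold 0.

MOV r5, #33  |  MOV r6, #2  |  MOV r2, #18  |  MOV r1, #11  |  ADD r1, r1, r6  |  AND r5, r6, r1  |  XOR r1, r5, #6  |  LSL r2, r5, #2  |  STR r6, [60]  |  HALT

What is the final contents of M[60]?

2

MOV r5, #33 → r5=33
MOV r6, #2 → r6=2
MOV r2, #18 → r2=18
MOV r1, #11 → r1=11
ADD r1, r1, r6 → r1=11+2=13
AND r5, r6, r1 → r5=2&13=0
XOR r1, r5, #6 → r1=0^6=6
LSL r2, r5, #2 → r2=0<<2=0
STR r6, [60] → M[60]=2
halt.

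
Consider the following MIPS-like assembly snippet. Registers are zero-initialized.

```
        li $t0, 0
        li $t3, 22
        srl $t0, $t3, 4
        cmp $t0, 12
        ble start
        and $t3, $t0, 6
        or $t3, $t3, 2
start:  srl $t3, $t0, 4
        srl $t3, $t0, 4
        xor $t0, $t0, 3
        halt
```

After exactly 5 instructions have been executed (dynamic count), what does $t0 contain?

after li $t0, 0: $t0=0
after li $t3, 22: $t3=22
after srl $t0, $t3, 4: $t0=22>>4=1
cmp $t0, 12  (cmp 1,12)
ble start: taken
After step 5: $t0 = 1.

1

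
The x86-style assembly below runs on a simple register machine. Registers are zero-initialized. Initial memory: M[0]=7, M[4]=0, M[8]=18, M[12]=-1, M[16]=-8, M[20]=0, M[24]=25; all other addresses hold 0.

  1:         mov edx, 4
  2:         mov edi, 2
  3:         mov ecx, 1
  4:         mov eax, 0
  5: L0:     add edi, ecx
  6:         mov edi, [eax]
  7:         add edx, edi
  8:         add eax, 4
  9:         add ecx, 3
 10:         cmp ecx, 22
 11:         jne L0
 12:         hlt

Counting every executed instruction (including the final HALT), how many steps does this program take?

mov edx, 4 → edx=4
mov edi, 2 → edi=2
mov ecx, 1 → ecx=1
mov eax, 0 → eax=0
add edi, ecx → edi=2+1=3
mov edi, [eax] → edi=M[0]=7
add edx, edi → edx=4+7=11
add eax, 4 → eax=0+4=4
add ecx, 3 → ecx=1+3=4
cmp ecx, 22  (cmp 4,22)
jne L0: taken
add edi, ecx → edi=7+4=11
mov edi, [eax] → edi=M[4]=0
add edx, edi → edx=11+0=11
add eax, 4 → eax=4+4=8
add ecx, 3 → ecx=4+3=7
cmp ecx, 22  (cmp 7,22)
jne L0: taken
add edi, ecx → edi=0+7=7
mov edi, [eax] → edi=M[8]=18
add edx, edi → edx=11+18=29
add eax, 4 → eax=8+4=12
add ecx, 3 → ecx=7+3=10
cmp ecx, 22  (cmp 10,22)
jne L0: taken
add edi, ecx → edi=18+10=28
mov edi, [eax] → edi=M[12]=-1
add edx, edi → edx=29+(-1)=28
add eax, 4 → eax=12+4=16
add ecx, 3 → ecx=10+3=13
cmp ecx, 22  (cmp 13,22)
jne L0: taken
add edi, ecx → edi=(-1)+13=12
mov edi, [eax] → edi=M[16]=-8
add edx, edi → edx=28+(-8)=20
add eax, 4 → eax=16+4=20
add ecx, 3 → ecx=13+3=16
cmp ecx, 22  (cmp 16,22)
jne L0: taken
add edi, ecx → edi=(-8)+16=8
mov edi, [eax] → edi=M[20]=0
add edx, edi → edx=20+0=20
add eax, 4 → eax=20+4=24
add ecx, 3 → ecx=16+3=19
cmp ecx, 22  (cmp 19,22)
jne L0: taken
add edi, ecx → edi=0+19=19
mov edi, [eax] → edi=M[24]=25
add edx, edi → edx=20+25=45
add eax, 4 → eax=24+4=28
add ecx, 3 → ecx=19+3=22
cmp ecx, 22  (cmp 22,22)
jne L0: not taken
halt.
Total executed instructions: 54.

54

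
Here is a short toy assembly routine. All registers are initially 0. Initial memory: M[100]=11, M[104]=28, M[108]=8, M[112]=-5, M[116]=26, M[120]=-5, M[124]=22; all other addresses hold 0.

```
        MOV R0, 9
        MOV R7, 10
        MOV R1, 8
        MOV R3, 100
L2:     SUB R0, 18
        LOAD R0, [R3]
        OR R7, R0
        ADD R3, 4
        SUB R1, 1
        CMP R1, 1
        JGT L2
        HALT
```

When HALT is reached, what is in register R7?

after MOV R0, 9: R0=9
after MOV R7, 10: R7=10
after MOV R1, 8: R1=8
after MOV R3, 100: R3=100
after SUB R0, 18: R0=9-18=-9
after LOAD R0, [R3]: R0=M[100]=11
after OR R7, R0: R7=10|11=11
after ADD R3, 4: R3=100+4=104
after SUB R1, 1: R1=8-1=7
CMP R1, 1  (cmp 7,1)
JGT L2: taken
after SUB R0, 18: R0=11-18=-7
after LOAD R0, [R3]: R0=M[104]=28
after OR R7, R0: R7=11|28=31
after ADD R3, 4: R3=104+4=108
after SUB R1, 1: R1=7-1=6
CMP R1, 1  (cmp 6,1)
JGT L2: taken
after SUB R0, 18: R0=28-18=10
after LOAD R0, [R3]: R0=M[108]=8
after OR R7, R0: R7=31|8=31
after ADD R3, 4: R3=108+4=112
after SUB R1, 1: R1=6-1=5
CMP R1, 1  (cmp 5,1)
JGT L2: taken
after SUB R0, 18: R0=8-18=-10
after LOAD R0, [R3]: R0=M[112]=-5
after OR R7, R0: R7=31|(-5)=-1
after ADD R3, 4: R3=112+4=116
after SUB R1, 1: R1=5-1=4
CMP R1, 1  (cmp 4,1)
JGT L2: taken
after SUB R0, 18: R0=(-5)-18=-23
after LOAD R0, [R3]: R0=M[116]=26
after OR R7, R0: R7=(-1)|26=-1
after ADD R3, 4: R3=116+4=120
after SUB R1, 1: R1=4-1=3
CMP R1, 1  (cmp 3,1)
JGT L2: taken
after SUB R0, 18: R0=26-18=8
after LOAD R0, [R3]: R0=M[120]=-5
after OR R7, R0: R7=(-1)|(-5)=-1
after ADD R3, 4: R3=120+4=124
after SUB R1, 1: R1=3-1=2
CMP R1, 1  (cmp 2,1)
JGT L2: taken
after SUB R0, 18: R0=(-5)-18=-23
after LOAD R0, [R3]: R0=M[124]=22
after OR R7, R0: R7=(-1)|22=-1
after ADD R3, 4: R3=124+4=128
after SUB R1, 1: R1=2-1=1
CMP R1, 1  (cmp 1,1)
JGT L2: not taken
halt.

-1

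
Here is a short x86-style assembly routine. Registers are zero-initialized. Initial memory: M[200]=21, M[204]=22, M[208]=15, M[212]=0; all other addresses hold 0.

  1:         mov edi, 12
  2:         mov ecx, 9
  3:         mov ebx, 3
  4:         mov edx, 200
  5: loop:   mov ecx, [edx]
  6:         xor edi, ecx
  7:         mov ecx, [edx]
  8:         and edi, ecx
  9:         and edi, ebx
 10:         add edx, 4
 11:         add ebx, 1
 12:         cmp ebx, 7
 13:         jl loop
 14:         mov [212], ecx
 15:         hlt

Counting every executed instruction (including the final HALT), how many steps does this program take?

42

edi=12
ecx=9
ebx=3
edx=200
ecx=M[200]=21
edi=12^21=25
ecx=M[200]=21
edi=25&21=17
edi=17&3=1
edx=200+4=204
ebx=3+1=4
cmp ebx, 7  (cmp 4,7)
jl loop: taken
ecx=M[204]=22
edi=1^22=23
ecx=M[204]=22
edi=23&22=22
edi=22&4=4
edx=204+4=208
ebx=4+1=5
cmp ebx, 7  (cmp 5,7)
jl loop: taken
ecx=M[208]=15
edi=4^15=11
ecx=M[208]=15
edi=11&15=11
edi=11&5=1
edx=208+4=212
ebx=5+1=6
cmp ebx, 7  (cmp 6,7)
jl loop: taken
ecx=M[212]=0
edi=1^0=1
ecx=M[212]=0
edi=1&0=0
edi=0&6=0
edx=212+4=216
ebx=6+1=7
cmp ebx, 7  (cmp 7,7)
jl loop: not taken
mov [212], ecx → M[212]=0
halt.
Total executed instructions: 42.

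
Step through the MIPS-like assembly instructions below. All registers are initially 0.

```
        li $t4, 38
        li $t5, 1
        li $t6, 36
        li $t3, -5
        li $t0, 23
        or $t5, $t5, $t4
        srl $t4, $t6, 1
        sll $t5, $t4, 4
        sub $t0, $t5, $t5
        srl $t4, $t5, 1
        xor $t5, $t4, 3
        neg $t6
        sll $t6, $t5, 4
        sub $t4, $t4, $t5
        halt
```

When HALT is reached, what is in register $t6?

after li $t4, 38: $t4=38
after li $t5, 1: $t5=1
after li $t6, 36: $t6=36
after li $t3, -5: $t3=-5
after li $t0, 23: $t0=23
after or $t5, $t5, $t4: $t5=1|38=39
after srl $t4, $t6, 1: $t4=36>>1=18
after sll $t5, $t4, 4: $t5=18<<4=288
after sub $t0, $t5, $t5: $t0=288-288=0
after srl $t4, $t5, 1: $t4=288>>1=144
after xor $t5, $t4, 3: $t5=144^3=147
after neg $t6: $t6=-(36)=-36
after sll $t6, $t5, 4: $t6=147<<4=2352
after sub $t4, $t4, $t5: $t4=144-147=-3
halt.

2352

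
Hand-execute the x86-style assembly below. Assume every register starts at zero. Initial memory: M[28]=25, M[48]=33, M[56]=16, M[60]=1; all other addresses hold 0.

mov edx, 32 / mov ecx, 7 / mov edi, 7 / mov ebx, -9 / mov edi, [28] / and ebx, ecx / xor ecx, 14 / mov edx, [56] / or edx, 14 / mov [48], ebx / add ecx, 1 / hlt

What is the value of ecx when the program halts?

10

mov edx, 32 → edx=32
mov ecx, 7 → ecx=7
mov edi, 7 → edi=7
mov ebx, -9 → ebx=-9
mov edi, [28] → edi=M[28]=25
and ebx, ecx → ebx=(-9)&7=7
xor ecx, 14 → ecx=7^14=9
mov edx, [56] → edx=M[56]=16
or edx, 14 → edx=16|14=30
mov [48], ebx → M[48]=7
add ecx, 1 → ecx=9+1=10
halt.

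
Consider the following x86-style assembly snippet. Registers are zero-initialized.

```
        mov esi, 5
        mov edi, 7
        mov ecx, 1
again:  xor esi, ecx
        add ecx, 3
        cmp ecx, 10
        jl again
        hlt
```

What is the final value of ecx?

esi=5
edi=7
ecx=1
esi=5^1=4
ecx=1+3=4
cmp ecx, 10  (cmp 4,10)
jl again: taken
esi=4^4=0
ecx=4+3=7
cmp ecx, 10  (cmp 7,10)
jl again: taken
esi=0^7=7
ecx=7+3=10
cmp ecx, 10  (cmp 10,10)
jl again: not taken
halt.

10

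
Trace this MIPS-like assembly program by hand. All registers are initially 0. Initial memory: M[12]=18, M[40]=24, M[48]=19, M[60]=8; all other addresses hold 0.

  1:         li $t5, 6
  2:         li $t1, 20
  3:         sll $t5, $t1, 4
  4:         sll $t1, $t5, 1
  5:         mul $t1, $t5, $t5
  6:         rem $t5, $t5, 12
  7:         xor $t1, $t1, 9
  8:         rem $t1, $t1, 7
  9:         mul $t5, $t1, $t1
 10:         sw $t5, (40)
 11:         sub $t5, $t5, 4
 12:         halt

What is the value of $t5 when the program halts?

32

$t5=6
$t1=20
$t5=20<<4=320
$t1=320<<1=640
$t1=320*320=102400
$t5=320%12=8
$t1=102400^9=102409
$t1=102409%7=6
$t5=6*6=36
sw $t5, (40) → M[40]=36
$t5=36-4=32
halt.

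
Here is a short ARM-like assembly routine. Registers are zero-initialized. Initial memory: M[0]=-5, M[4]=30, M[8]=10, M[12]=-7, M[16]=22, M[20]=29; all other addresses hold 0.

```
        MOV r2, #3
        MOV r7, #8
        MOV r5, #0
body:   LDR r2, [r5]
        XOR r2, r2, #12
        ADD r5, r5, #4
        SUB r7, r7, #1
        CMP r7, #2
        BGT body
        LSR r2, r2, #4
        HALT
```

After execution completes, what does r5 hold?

24

r2=3
r7=8
r5=0
r2=M[0]=-5
r2=(-5)^12=-9
r5=0+4=4
r7=8-1=7
CMP r7, #2  (cmp 7,2)
BGT body: taken
r2=M[4]=30
r2=30^12=18
r5=4+4=8
r7=7-1=6
CMP r7, #2  (cmp 6,2)
BGT body: taken
r2=M[8]=10
r2=10^12=6
r5=8+4=12
r7=6-1=5
CMP r7, #2  (cmp 5,2)
BGT body: taken
r2=M[12]=-7
r2=(-7)^12=-11
r5=12+4=16
r7=5-1=4
CMP r7, #2  (cmp 4,2)
BGT body: taken
r2=M[16]=22
r2=22^12=26
r5=16+4=20
r7=4-1=3
CMP r7, #2  (cmp 3,2)
BGT body: taken
r2=M[20]=29
r2=29^12=17
r5=20+4=24
r7=3-1=2
CMP r7, #2  (cmp 2,2)
BGT body: not taken
r2=17>>4=1
halt.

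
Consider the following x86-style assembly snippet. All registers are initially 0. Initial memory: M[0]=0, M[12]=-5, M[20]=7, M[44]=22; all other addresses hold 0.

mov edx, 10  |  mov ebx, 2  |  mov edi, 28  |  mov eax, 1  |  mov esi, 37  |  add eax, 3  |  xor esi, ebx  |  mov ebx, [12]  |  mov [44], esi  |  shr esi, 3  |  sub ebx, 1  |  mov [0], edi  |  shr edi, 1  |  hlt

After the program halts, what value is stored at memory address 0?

mov edx, 10 → edx=10
mov ebx, 2 → ebx=2
mov edi, 28 → edi=28
mov eax, 1 → eax=1
mov esi, 37 → esi=37
add eax, 3 → eax=1+3=4
xor esi, ebx → esi=37^2=39
mov ebx, [12] → ebx=M[12]=-5
mov [44], esi → M[44]=39
shr esi, 3 → esi=39>>3=4
sub ebx, 1 → ebx=(-5)-1=-6
mov [0], edi → M[0]=28
shr edi, 1 → edi=28>>1=14
halt.

28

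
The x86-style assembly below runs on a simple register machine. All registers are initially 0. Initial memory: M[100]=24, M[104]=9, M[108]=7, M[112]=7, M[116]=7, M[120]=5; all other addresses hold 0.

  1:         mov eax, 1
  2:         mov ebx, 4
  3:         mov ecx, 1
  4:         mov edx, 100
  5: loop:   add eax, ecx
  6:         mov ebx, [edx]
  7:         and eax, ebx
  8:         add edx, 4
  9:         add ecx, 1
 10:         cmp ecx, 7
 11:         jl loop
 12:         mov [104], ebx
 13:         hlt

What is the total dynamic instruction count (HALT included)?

mov eax, 1 → eax=1
mov ebx, 4 → ebx=4
mov ecx, 1 → ecx=1
mov edx, 100 → edx=100
add eax, ecx → eax=1+1=2
mov ebx, [edx] → ebx=M[100]=24
and eax, ebx → eax=2&24=0
add edx, 4 → edx=100+4=104
add ecx, 1 → ecx=1+1=2
cmp ecx, 7  (cmp 2,7)
jl loop: taken
add eax, ecx → eax=0+2=2
mov ebx, [edx] → ebx=M[104]=9
and eax, ebx → eax=2&9=0
add edx, 4 → edx=104+4=108
add ecx, 1 → ecx=2+1=3
cmp ecx, 7  (cmp 3,7)
jl loop: taken
add eax, ecx → eax=0+3=3
mov ebx, [edx] → ebx=M[108]=7
and eax, ebx → eax=3&7=3
add edx, 4 → edx=108+4=112
add ecx, 1 → ecx=3+1=4
cmp ecx, 7  (cmp 4,7)
jl loop: taken
add eax, ecx → eax=3+4=7
mov ebx, [edx] → ebx=M[112]=7
and eax, ebx → eax=7&7=7
add edx, 4 → edx=112+4=116
add ecx, 1 → ecx=4+1=5
cmp ecx, 7  (cmp 5,7)
jl loop: taken
add eax, ecx → eax=7+5=12
mov ebx, [edx] → ebx=M[116]=7
and eax, ebx → eax=12&7=4
add edx, 4 → edx=116+4=120
add ecx, 1 → ecx=5+1=6
cmp ecx, 7  (cmp 6,7)
jl loop: taken
add eax, ecx → eax=4+6=10
mov ebx, [edx] → ebx=M[120]=5
and eax, ebx → eax=10&5=0
add edx, 4 → edx=120+4=124
add ecx, 1 → ecx=6+1=7
cmp ecx, 7  (cmp 7,7)
jl loop: not taken
mov [104], ebx → M[104]=5
halt.
Total executed instructions: 48.

48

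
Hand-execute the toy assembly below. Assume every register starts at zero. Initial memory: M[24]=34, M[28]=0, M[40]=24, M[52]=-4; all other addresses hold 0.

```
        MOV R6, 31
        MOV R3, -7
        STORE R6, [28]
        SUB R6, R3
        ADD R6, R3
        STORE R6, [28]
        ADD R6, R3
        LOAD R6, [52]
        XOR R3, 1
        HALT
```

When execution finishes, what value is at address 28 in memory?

R6=31
R3=-7
STORE R6, [28] → M[28]=31
R6=31-(-7)=38
R6=38+(-7)=31
STORE R6, [28] → M[28]=31
R6=31+(-7)=24
R6=M[52]=-4
R3=(-7)^1=-8
halt.

31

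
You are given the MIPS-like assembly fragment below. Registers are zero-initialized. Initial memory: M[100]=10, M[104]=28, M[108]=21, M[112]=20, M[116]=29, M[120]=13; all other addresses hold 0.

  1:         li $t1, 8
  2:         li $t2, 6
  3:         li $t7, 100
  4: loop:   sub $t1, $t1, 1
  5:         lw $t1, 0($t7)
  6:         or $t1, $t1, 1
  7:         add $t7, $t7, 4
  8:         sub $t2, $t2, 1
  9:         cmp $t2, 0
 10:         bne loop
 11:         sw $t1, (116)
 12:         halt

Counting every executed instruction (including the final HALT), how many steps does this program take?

after li $t1, 8: $t1=8
after li $t2, 6: $t2=6
after li $t7, 100: $t7=100
after sub $t1, $t1, 1: $t1=8-1=7
after lw $t1, 0($t7): $t1=M[100]=10
after or $t1, $t1, 1: $t1=10|1=11
after add $t7, $t7, 4: $t7=100+4=104
after sub $t2, $t2, 1: $t2=6-1=5
cmp $t2, 0  (cmp 5,0)
bne loop: taken
after sub $t1, $t1, 1: $t1=11-1=10
after lw $t1, 0($t7): $t1=M[104]=28
after or $t1, $t1, 1: $t1=28|1=29
after add $t7, $t7, 4: $t7=104+4=108
after sub $t2, $t2, 1: $t2=5-1=4
cmp $t2, 0  (cmp 4,0)
bne loop: taken
after sub $t1, $t1, 1: $t1=29-1=28
after lw $t1, 0($t7): $t1=M[108]=21
after or $t1, $t1, 1: $t1=21|1=21
after add $t7, $t7, 4: $t7=108+4=112
after sub $t2, $t2, 1: $t2=4-1=3
cmp $t2, 0  (cmp 3,0)
bne loop: taken
after sub $t1, $t1, 1: $t1=21-1=20
after lw $t1, 0($t7): $t1=M[112]=20
after or $t1, $t1, 1: $t1=20|1=21
after add $t7, $t7, 4: $t7=112+4=116
after sub $t2, $t2, 1: $t2=3-1=2
cmp $t2, 0  (cmp 2,0)
bne loop: taken
after sub $t1, $t1, 1: $t1=21-1=20
after lw $t1, 0($t7): $t1=M[116]=29
after or $t1, $t1, 1: $t1=29|1=29
after add $t7, $t7, 4: $t7=116+4=120
after sub $t2, $t2, 1: $t2=2-1=1
cmp $t2, 0  (cmp 1,0)
bne loop: taken
after sub $t1, $t1, 1: $t1=29-1=28
after lw $t1, 0($t7): $t1=M[120]=13
after or $t1, $t1, 1: $t1=13|1=13
after add $t7, $t7, 4: $t7=120+4=124
after sub $t2, $t2, 1: $t2=1-1=0
cmp $t2, 0  (cmp 0,0)
bne loop: not taken
sw $t1, (116) → M[116]=13
halt.
Total executed instructions: 47.

47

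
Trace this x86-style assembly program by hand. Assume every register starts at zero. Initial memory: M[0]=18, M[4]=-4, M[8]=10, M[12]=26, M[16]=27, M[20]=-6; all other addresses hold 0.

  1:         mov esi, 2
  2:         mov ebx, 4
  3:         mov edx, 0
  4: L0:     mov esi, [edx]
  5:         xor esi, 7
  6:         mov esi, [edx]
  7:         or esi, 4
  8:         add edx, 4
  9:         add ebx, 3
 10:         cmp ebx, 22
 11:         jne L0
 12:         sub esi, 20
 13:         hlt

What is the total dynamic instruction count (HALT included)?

53

mov esi, 2 → esi=2
mov ebx, 4 → ebx=4
mov edx, 0 → edx=0
mov esi, [edx] → esi=M[0]=18
xor esi, 7 → esi=18^7=21
mov esi, [edx] → esi=M[0]=18
or esi, 4 → esi=18|4=22
add edx, 4 → edx=0+4=4
add ebx, 3 → ebx=4+3=7
cmp ebx, 22  (cmp 7,22)
jne L0: taken
mov esi, [edx] → esi=M[4]=-4
xor esi, 7 → esi=(-4)^7=-5
mov esi, [edx] → esi=M[4]=-4
or esi, 4 → esi=(-4)|4=-4
add edx, 4 → edx=4+4=8
add ebx, 3 → ebx=7+3=10
cmp ebx, 22  (cmp 10,22)
jne L0: taken
mov esi, [edx] → esi=M[8]=10
xor esi, 7 → esi=10^7=13
mov esi, [edx] → esi=M[8]=10
or esi, 4 → esi=10|4=14
add edx, 4 → edx=8+4=12
add ebx, 3 → ebx=10+3=13
cmp ebx, 22  (cmp 13,22)
jne L0: taken
mov esi, [edx] → esi=M[12]=26
xor esi, 7 → esi=26^7=29
mov esi, [edx] → esi=M[12]=26
or esi, 4 → esi=26|4=30
add edx, 4 → edx=12+4=16
add ebx, 3 → ebx=13+3=16
cmp ebx, 22  (cmp 16,22)
jne L0: taken
mov esi, [edx] → esi=M[16]=27
xor esi, 7 → esi=27^7=28
mov esi, [edx] → esi=M[16]=27
or esi, 4 → esi=27|4=31
add edx, 4 → edx=16+4=20
add ebx, 3 → ebx=16+3=19
cmp ebx, 22  (cmp 19,22)
jne L0: taken
mov esi, [edx] → esi=M[20]=-6
xor esi, 7 → esi=(-6)^7=-3
mov esi, [edx] → esi=M[20]=-6
or esi, 4 → esi=(-6)|4=-2
add edx, 4 → edx=20+4=24
add ebx, 3 → ebx=19+3=22
cmp ebx, 22  (cmp 22,22)
jne L0: not taken
sub esi, 20 → esi=(-2)-20=-22
halt.
Total executed instructions: 53.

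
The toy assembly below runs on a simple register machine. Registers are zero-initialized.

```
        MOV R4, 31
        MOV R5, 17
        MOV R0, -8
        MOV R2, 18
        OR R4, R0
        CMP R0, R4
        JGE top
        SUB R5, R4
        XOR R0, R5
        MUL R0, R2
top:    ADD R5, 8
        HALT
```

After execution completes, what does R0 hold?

MOV R4, 31 → R4=31
MOV R5, 17 → R5=17
MOV R0, -8 → R0=-8
MOV R2, 18 → R2=18
OR R4, R0 → R4=31|(-8)=-1
CMP R0, R4  (cmp -8,-1)
JGE top: not taken
SUB R5, R4 → R5=17-(-1)=18
XOR R0, R5 → R0=(-8)^18=-22
MUL R0, R2 → R0=(-22)*18=-396
ADD R5, 8 → R5=18+8=26
halt.

-396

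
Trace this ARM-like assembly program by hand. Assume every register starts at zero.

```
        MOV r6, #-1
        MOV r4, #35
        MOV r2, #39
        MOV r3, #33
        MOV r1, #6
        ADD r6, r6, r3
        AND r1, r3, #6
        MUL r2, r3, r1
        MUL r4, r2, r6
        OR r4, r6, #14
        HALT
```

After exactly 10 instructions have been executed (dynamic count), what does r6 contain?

r6=-1
r4=35
r2=39
r3=33
r1=6
r6=(-1)+33=32
r1=33&6=0
r2=33*0=0
r4=0*32=0
r4=32|14=46
After step 10: r6 = 32.

32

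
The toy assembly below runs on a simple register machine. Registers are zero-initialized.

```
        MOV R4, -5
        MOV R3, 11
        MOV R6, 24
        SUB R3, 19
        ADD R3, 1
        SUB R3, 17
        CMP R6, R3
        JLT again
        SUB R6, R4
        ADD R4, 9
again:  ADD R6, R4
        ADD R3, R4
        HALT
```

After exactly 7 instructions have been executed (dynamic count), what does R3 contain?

-24

R4=-5
R3=11
R6=24
R3=11-19=-8
R3=(-8)+1=-7
R3=(-7)-17=-24
CMP R6, R3  (cmp 24,-24)
After step 7: R3 = -24.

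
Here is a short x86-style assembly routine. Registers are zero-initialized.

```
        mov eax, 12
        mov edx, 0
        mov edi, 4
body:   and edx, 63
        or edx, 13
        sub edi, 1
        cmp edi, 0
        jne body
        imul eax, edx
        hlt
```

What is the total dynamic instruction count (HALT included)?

25

after mov eax, 12: eax=12
after mov edx, 0: edx=0
after mov edi, 4: edi=4
after and edx, 63: edx=0&63=0
after or edx, 13: edx=0|13=13
after sub edi, 1: edi=4-1=3
cmp edi, 0  (cmp 3,0)
jne body: taken
after and edx, 63: edx=13&63=13
after or edx, 13: edx=13|13=13
after sub edi, 1: edi=3-1=2
cmp edi, 0  (cmp 2,0)
jne body: taken
after and edx, 63: edx=13&63=13
after or edx, 13: edx=13|13=13
after sub edi, 1: edi=2-1=1
cmp edi, 0  (cmp 1,0)
jne body: taken
after and edx, 63: edx=13&63=13
after or edx, 13: edx=13|13=13
after sub edi, 1: edi=1-1=0
cmp edi, 0  (cmp 0,0)
jne body: not taken
after imul eax, edx: eax=12*13=156
halt.
Total executed instructions: 25.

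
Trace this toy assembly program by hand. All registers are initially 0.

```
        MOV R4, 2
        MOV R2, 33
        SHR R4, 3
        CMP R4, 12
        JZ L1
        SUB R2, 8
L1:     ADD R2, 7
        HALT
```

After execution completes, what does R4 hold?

MOV R4, 2 → R4=2
MOV R2, 33 → R2=33
SHR R4, 3 → R4=2>>3=0
CMP R4, 12  (cmp 0,12)
JZ L1: not taken
SUB R2, 8 → R2=33-8=25
ADD R2, 7 → R2=25+7=32
halt.

0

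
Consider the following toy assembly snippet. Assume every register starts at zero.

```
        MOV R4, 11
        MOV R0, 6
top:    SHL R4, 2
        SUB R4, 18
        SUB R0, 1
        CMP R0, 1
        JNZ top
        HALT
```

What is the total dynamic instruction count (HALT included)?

R4=11
R0=6
R4=11<<2=44
R4=44-18=26
R0=6-1=5
CMP R0, 1  (cmp 5,1)
JNZ top: taken
R4=26<<2=104
R4=104-18=86
R0=5-1=4
CMP R0, 1  (cmp 4,1)
JNZ top: taken
R4=86<<2=344
R4=344-18=326
R0=4-1=3
CMP R0, 1  (cmp 3,1)
JNZ top: taken
R4=326<<2=1304
R4=1304-18=1286
R0=3-1=2
CMP R0, 1  (cmp 2,1)
JNZ top: taken
R4=1286<<2=5144
R4=5144-18=5126
R0=2-1=1
CMP R0, 1  (cmp 1,1)
JNZ top: not taken
halt.
Total executed instructions: 28.

28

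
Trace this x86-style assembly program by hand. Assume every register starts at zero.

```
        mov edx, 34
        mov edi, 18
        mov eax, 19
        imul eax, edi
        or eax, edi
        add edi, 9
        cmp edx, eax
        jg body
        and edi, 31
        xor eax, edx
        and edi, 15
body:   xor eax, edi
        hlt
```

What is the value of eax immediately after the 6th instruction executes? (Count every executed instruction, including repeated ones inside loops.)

after mov edx, 34: edx=34
after mov edi, 18: edi=18
after mov eax, 19: eax=19
after imul eax, edi: eax=19*18=342
after or eax, edi: eax=342|18=342
after add edi, 9: edi=18+9=27
After step 6: eax = 342.

342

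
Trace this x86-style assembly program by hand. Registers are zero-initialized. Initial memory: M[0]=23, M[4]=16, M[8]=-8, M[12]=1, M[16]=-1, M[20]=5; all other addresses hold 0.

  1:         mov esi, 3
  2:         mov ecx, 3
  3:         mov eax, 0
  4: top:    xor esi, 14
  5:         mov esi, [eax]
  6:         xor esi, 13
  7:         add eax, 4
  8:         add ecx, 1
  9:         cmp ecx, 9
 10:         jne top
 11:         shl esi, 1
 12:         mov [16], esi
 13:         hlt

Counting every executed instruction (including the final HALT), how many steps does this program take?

mov esi, 3 → esi=3
mov ecx, 3 → ecx=3
mov eax, 0 → eax=0
xor esi, 14 → esi=3^14=13
mov esi, [eax] → esi=M[0]=23
xor esi, 13 → esi=23^13=26
add eax, 4 → eax=0+4=4
add ecx, 1 → ecx=3+1=4
cmp ecx, 9  (cmp 4,9)
jne top: taken
xor esi, 14 → esi=26^14=20
mov esi, [eax] → esi=M[4]=16
xor esi, 13 → esi=16^13=29
add eax, 4 → eax=4+4=8
add ecx, 1 → ecx=4+1=5
cmp ecx, 9  (cmp 5,9)
jne top: taken
xor esi, 14 → esi=29^14=19
mov esi, [eax] → esi=M[8]=-8
xor esi, 13 → esi=(-8)^13=-11
add eax, 4 → eax=8+4=12
add ecx, 1 → ecx=5+1=6
cmp ecx, 9  (cmp 6,9)
jne top: taken
xor esi, 14 → esi=(-11)^14=-5
mov esi, [eax] → esi=M[12]=1
xor esi, 13 → esi=1^13=12
add eax, 4 → eax=12+4=16
add ecx, 1 → ecx=6+1=7
cmp ecx, 9  (cmp 7,9)
jne top: taken
xor esi, 14 → esi=12^14=2
mov esi, [eax] → esi=M[16]=-1
xor esi, 13 → esi=(-1)^13=-14
add eax, 4 → eax=16+4=20
add ecx, 1 → ecx=7+1=8
cmp ecx, 9  (cmp 8,9)
jne top: taken
xor esi, 14 → esi=(-14)^14=-4
mov esi, [eax] → esi=M[20]=5
xor esi, 13 → esi=5^13=8
add eax, 4 → eax=20+4=24
add ecx, 1 → ecx=8+1=9
cmp ecx, 9  (cmp 9,9)
jne top: not taken
shl esi, 1 → esi=8<<1=16
mov [16], esi → M[16]=16
halt.
Total executed instructions: 48.

48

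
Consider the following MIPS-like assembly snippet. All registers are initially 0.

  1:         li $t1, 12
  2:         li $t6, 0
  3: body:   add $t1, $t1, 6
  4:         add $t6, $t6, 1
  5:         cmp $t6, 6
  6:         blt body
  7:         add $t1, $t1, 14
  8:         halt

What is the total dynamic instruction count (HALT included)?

li $t1, 12 → $t1=12
li $t6, 0 → $t6=0
add $t1, $t1, 6 → $t1=12+6=18
add $t6, $t6, 1 → $t6=0+1=1
cmp $t6, 6  (cmp 1,6)
blt body: taken
add $t1, $t1, 6 → $t1=18+6=24
add $t6, $t6, 1 → $t6=1+1=2
cmp $t6, 6  (cmp 2,6)
blt body: taken
add $t1, $t1, 6 → $t1=24+6=30
add $t6, $t6, 1 → $t6=2+1=3
cmp $t6, 6  (cmp 3,6)
blt body: taken
add $t1, $t1, 6 → $t1=30+6=36
add $t6, $t6, 1 → $t6=3+1=4
cmp $t6, 6  (cmp 4,6)
blt body: taken
add $t1, $t1, 6 → $t1=36+6=42
add $t6, $t6, 1 → $t6=4+1=5
cmp $t6, 6  (cmp 5,6)
blt body: taken
add $t1, $t1, 6 → $t1=42+6=48
add $t6, $t6, 1 → $t6=5+1=6
cmp $t6, 6  (cmp 6,6)
blt body: not taken
add $t1, $t1, 14 → $t1=48+14=62
halt.
Total executed instructions: 28.

28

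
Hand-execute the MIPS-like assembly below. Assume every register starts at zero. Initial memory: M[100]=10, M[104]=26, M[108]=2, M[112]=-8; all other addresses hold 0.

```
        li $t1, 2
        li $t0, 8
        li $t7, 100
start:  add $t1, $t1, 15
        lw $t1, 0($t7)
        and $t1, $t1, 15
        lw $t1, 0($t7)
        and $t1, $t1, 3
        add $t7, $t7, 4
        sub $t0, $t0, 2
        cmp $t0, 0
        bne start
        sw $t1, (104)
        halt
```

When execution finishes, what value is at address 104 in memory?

0

after li $t1, 2: $t1=2
after li $t0, 8: $t0=8
after li $t7, 100: $t7=100
after add $t1, $t1, 15: $t1=2+15=17
after lw $t1, 0($t7): $t1=M[100]=10
after and $t1, $t1, 15: $t1=10&15=10
after lw $t1, 0($t7): $t1=M[100]=10
after and $t1, $t1, 3: $t1=10&3=2
after add $t7, $t7, 4: $t7=100+4=104
after sub $t0, $t0, 2: $t0=8-2=6
cmp $t0, 0  (cmp 6,0)
bne start: taken
after add $t1, $t1, 15: $t1=2+15=17
after lw $t1, 0($t7): $t1=M[104]=26
after and $t1, $t1, 15: $t1=26&15=10
after lw $t1, 0($t7): $t1=M[104]=26
after and $t1, $t1, 3: $t1=26&3=2
after add $t7, $t7, 4: $t7=104+4=108
after sub $t0, $t0, 2: $t0=6-2=4
cmp $t0, 0  (cmp 4,0)
bne start: taken
after add $t1, $t1, 15: $t1=2+15=17
after lw $t1, 0($t7): $t1=M[108]=2
after and $t1, $t1, 15: $t1=2&15=2
after lw $t1, 0($t7): $t1=M[108]=2
after and $t1, $t1, 3: $t1=2&3=2
after add $t7, $t7, 4: $t7=108+4=112
after sub $t0, $t0, 2: $t0=4-2=2
cmp $t0, 0  (cmp 2,0)
bne start: taken
after add $t1, $t1, 15: $t1=2+15=17
after lw $t1, 0($t7): $t1=M[112]=-8
after and $t1, $t1, 15: $t1=(-8)&15=8
after lw $t1, 0($t7): $t1=M[112]=-8
after and $t1, $t1, 3: $t1=(-8)&3=0
after add $t7, $t7, 4: $t7=112+4=116
after sub $t0, $t0, 2: $t0=2-2=0
cmp $t0, 0  (cmp 0,0)
bne start: not taken
sw $t1, (104) → M[104]=0
halt.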